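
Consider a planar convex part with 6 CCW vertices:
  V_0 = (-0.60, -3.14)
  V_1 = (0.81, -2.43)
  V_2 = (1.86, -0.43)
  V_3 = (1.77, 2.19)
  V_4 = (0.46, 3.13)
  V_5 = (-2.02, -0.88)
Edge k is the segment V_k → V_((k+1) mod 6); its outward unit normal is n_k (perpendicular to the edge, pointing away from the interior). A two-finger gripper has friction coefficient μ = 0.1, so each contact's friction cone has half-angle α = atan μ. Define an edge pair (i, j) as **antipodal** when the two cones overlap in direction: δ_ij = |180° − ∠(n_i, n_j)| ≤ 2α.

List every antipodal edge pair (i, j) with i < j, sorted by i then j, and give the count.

count = 1; pairs: (1,4)

α = atan 0.1 = 5.71°;  2α = 11.42°
n_0 = (+0.4497, -0.8932)
n_1 = (+0.8854, -0.4648)
n_2 = (+0.9994, +0.0343)
n_3 = (+0.5830, +0.8125)
n_4 = (-0.8505, +0.5260)
n_5 = (-0.8467, -0.5320)
  (0,1): δ = 144.43°  ·
  (0,2): δ = 114.76°  ·
  (0,3): δ = 62.39°  ·
  (0,4): δ = 31.54°  ·
  (0,5): δ = 95.41°  ·
  (1,2): δ = 150.33°  ·
  (1,3): δ = 97.96°  ·
  (1,4): δ = 4.04°  ✓
  (1,5): δ = 59.84°  ·
  (2,3): δ = 127.63°  ·
  (2,4): δ = 33.70°  ·
  (2,5): δ = 30.17°  ·
  (3,4): δ = 86.07°  ·
  (3,5): δ = 22.20°  ·
  (4,5): δ = 116.12°  ·
antipodal pairs: 1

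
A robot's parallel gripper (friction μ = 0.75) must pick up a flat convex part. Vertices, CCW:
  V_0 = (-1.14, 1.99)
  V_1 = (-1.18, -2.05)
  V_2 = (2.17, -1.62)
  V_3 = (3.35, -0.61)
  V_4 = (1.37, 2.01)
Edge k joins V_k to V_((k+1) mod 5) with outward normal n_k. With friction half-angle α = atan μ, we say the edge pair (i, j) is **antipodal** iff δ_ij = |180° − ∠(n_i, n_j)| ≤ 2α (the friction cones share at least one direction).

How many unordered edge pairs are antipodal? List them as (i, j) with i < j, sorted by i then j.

α = atan 0.75 = 36.87°;  2α = 73.74°
n_0 = (-1.0000, +0.0099)
n_1 = (+0.1273, -0.9919)
n_2 = (+0.6503, -0.7597)
n_3 = (+0.7978, +0.6029)
n_4 = (-0.0080, +1.0000)
  (0,1): δ = 82.12°  ·
  (0,2): δ = 48.87°  ✓
  (0,3): δ = 37.65°  ✓
  (0,4): δ = 91.02°  ·
  (1,2): δ = 146.75°  ·
  (1,3): δ = 60.24°  ✓
  (1,4): δ = 6.86°  ✓
  (2,3): δ = 93.48°  ·
  (2,4): δ = 40.10°  ✓
  (3,4): δ = 126.62°  ·
antipodal pairs: 5

count = 5; pairs: (0,2), (0,3), (1,3), (1,4), (2,4)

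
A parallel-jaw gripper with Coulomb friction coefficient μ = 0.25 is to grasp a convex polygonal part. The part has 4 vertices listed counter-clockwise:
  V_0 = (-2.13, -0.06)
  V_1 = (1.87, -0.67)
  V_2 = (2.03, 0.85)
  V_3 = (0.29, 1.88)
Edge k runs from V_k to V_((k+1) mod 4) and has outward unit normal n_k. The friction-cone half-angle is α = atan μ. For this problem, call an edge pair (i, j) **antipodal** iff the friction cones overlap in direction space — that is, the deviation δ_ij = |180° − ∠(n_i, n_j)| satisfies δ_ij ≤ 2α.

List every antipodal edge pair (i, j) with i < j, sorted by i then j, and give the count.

α = atan 0.25 = 14.04°;  2α = 28.07°
n_0 = (-0.1508, -0.9886)
n_1 = (+0.9945, -0.1047)
n_2 = (+0.5094, +0.8605)
n_3 = (-0.6255, +0.7802)
  (0,1): δ = 87.34°  ·
  (0,2): δ = 21.95°  ✓
  (0,3): δ = 47.39°  ·
  (1,2): δ = 114.61°  ·
  (1,3): δ = 45.27°  ·
  (2,3): δ = 110.66°  ·
antipodal pairs: 1

count = 1; pairs: (0,2)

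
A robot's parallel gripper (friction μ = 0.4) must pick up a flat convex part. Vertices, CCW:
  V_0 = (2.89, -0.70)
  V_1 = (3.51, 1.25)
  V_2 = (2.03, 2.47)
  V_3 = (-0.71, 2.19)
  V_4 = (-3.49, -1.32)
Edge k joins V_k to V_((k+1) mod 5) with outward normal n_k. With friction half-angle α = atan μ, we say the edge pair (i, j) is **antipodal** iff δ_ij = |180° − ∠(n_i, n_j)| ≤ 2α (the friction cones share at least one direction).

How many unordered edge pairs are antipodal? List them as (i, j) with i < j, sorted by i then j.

count = 2; pairs: (0,3), (2,4)

α = atan 0.4 = 21.80°;  2α = 43.60°
n_0 = (+0.9530, -0.3030)
n_1 = (+0.6361, +0.7716)
n_2 = (-0.1017, +0.9948)
n_3 = (-0.7839, +0.6209)
n_4 = (+0.0967, -0.9953)
  (0,1): δ = 111.86°  ·
  (0,2): δ = 66.53°  ·
  (0,3): δ = 20.74°  ✓
  (0,4): δ = 113.19°  ·
  (1,2): δ = 134.67°  ·
  (1,3): δ = 88.88°  ·
  (1,4): δ = 45.05°  ·
  (2,3): δ = 134.21°  ·
  (2,4): δ = 0.28°  ✓
  (3,4): δ = 46.07°  ·
antipodal pairs: 2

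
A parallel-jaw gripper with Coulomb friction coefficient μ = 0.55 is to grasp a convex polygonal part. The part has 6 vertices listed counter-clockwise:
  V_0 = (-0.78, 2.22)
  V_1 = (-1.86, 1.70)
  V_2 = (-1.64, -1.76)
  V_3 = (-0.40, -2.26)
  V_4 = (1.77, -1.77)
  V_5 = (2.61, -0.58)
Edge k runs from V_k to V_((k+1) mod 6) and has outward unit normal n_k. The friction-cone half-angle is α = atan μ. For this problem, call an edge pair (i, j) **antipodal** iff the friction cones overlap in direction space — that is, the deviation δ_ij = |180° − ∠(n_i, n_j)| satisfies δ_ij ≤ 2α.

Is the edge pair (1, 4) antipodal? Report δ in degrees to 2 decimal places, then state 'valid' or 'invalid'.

α = atan 0.55 = 28.81°;  2α = 57.62°
edge 1: e_1 = (+0.22, -3.46);  n_1 = (-0.9980, -0.0635)
edge 4: e_4 = (+0.84, +1.19);  n_4 = (+0.8170, -0.5767)
∠(n_1, n_4) = 141.14°
δ = |180° − 141.14°| = 38.86°
38.86° ≤ 2α = 57.62°  →  valid

δ = 38.86°, valid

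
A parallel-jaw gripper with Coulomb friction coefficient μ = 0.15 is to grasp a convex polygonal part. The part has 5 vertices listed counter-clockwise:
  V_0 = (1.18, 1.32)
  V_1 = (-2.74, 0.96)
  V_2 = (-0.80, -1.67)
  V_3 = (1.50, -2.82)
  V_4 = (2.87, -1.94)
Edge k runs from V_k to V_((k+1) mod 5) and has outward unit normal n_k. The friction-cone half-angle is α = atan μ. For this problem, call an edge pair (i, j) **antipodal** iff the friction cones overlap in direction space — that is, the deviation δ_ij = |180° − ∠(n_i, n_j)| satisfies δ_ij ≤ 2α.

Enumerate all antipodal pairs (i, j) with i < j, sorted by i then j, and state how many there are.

α = atan 0.15 = 8.53°;  2α = 17.06°
n_0 = (-0.0915, +0.9958)
n_1 = (-0.8047, -0.5936)
n_2 = (-0.4472, -0.8944)
n_3 = (+0.5404, -0.8414)
n_4 = (+0.8878, +0.4602)
  (0,1): δ = 58.83°  ·
  (0,2): δ = 31.81°  ·
  (0,3): δ = 27.47°  ·
  (0,4): δ = 112.16°  ·
  (1,2): δ = 152.98°  ·
  (1,3): δ = 93.70°  ·
  (1,4): δ = 9.01°  ✓
  (2,3): δ = 120.72°  ·
  (2,4): δ = 36.03°  ·
  (3,4): δ = 95.31°  ·
antipodal pairs: 1

count = 1; pairs: (1,4)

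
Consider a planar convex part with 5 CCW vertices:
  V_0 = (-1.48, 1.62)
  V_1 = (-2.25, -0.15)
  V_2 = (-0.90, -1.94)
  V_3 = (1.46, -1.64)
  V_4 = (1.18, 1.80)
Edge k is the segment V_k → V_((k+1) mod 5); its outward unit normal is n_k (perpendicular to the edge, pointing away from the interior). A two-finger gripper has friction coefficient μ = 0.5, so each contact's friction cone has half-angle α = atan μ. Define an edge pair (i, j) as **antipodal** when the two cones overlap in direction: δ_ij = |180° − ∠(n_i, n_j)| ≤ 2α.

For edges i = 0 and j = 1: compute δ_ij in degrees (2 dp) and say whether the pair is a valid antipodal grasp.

α = atan 0.5 = 26.57°;  2α = 53.13°
edge 0: e_0 = (-0.77, -1.77);  n_0 = (-0.9170, +0.3989)
edge 1: e_1 = (+1.35, -1.79);  n_1 = (-0.7984, -0.6021)
∠(n_0, n_1) = 60.53°
δ = |180° − 60.53°| = 119.47°
119.47° > 2α = 53.13°  →  invalid

δ = 119.47°, invalid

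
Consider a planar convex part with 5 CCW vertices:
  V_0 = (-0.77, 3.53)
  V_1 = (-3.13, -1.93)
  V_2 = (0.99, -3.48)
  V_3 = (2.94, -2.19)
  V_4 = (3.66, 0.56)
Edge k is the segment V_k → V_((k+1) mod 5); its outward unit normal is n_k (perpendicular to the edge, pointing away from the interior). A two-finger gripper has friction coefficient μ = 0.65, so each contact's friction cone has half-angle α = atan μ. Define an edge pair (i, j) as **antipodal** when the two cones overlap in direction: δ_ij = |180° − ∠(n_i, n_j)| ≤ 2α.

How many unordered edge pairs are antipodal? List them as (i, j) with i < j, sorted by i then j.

count = 3; pairs: (0,2), (0,3), (1,4)

α = atan 0.65 = 33.02°;  2α = 66.05°
n_0 = (-0.9179, +0.3968)
n_1 = (-0.3521, -0.9360)
n_2 = (+0.5517, -0.8340)
n_3 = (+0.9674, -0.2533)
n_4 = (+0.5569, +0.8306)
  (0,1): δ = 87.24°  ·
  (0,2): δ = 33.14°  ✓
  (0,3): δ = 8.70°  ✓
  (0,4): δ = 79.54°  ·
  (1,2): δ = 125.90°  ·
  (1,3): δ = 84.05°  ·
  (1,4): δ = 13.22°  ✓
  (2,3): δ = 138.16°  ·
  (2,4): δ = 67.33°  ·
  (3,4): δ = 109.17°  ·
antipodal pairs: 3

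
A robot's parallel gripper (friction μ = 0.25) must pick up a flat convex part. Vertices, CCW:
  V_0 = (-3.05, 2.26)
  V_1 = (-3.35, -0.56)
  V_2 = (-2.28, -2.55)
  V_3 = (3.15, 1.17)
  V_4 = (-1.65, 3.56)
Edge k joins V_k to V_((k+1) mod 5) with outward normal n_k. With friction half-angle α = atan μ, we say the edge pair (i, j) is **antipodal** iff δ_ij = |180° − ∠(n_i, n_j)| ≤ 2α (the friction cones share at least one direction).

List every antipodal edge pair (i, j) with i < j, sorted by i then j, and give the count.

count = 1; pairs: (2,4)

α = atan 0.25 = 14.04°;  2α = 28.07°
n_0 = (-0.9944, +0.1058)
n_1 = (-0.8808, -0.4736)
n_2 = (+0.5652, -0.8250)
n_3 = (+0.4457, +0.8952)
n_4 = (-0.6805, +0.7328)
  (0,1): δ = 145.66°  ·
  (0,2): δ = 49.51°  ·
  (0,3): δ = 69.60°  ·
  (0,4): δ = 138.95°  ·
  (1,2): δ = 83.85°  ·
  (1,3): δ = 35.26°  ·
  (1,4): δ = 104.61°  ·
  (2,3): δ = 60.88°  ·
  (2,4): δ = 8.46°  ✓
  (3,4): δ = 110.65°  ·
antipodal pairs: 1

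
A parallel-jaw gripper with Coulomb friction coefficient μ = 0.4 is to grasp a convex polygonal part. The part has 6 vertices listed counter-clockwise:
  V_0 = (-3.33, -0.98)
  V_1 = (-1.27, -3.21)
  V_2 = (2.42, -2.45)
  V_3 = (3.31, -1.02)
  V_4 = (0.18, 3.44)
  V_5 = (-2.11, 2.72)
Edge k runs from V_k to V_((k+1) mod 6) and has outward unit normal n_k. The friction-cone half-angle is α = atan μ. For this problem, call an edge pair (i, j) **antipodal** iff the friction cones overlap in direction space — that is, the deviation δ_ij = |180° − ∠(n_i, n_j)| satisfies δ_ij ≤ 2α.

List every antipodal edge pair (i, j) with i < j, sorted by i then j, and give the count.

count = 4; pairs: (0,3), (1,4), (2,4), (2,5)

α = atan 0.4 = 21.80°;  2α = 43.60°
n_0 = (-0.7346, -0.6786)
n_1 = (+0.2017, -0.9794)
n_2 = (+0.8490, -0.5284)
n_3 = (+0.8185, +0.5744)
n_4 = (-0.2999, +0.9540)
n_5 = (-0.9497, +0.3131)
  (0,1): δ = 121.09°  ·
  (0,2): δ = 74.63°  ·
  (0,3): δ = 7.67°  ✓
  (0,4): δ = 64.72°  ·
  (0,5): δ = 119.02°  ·
  (1,2): δ = 133.54°  ·
  (1,3): δ = 66.58°  ·
  (1,4): δ = 5.82°  ✓
  (1,5): δ = 60.11°  ·
  (2,3): δ = 113.04°  ·
  (2,4): δ = 40.65°  ✓
  (2,5): δ = 13.65°  ✓
  (3,4): δ = 107.61°  ·
  (3,5): δ = 53.31°  ·
  (4,5): δ = 125.70°  ·
antipodal pairs: 4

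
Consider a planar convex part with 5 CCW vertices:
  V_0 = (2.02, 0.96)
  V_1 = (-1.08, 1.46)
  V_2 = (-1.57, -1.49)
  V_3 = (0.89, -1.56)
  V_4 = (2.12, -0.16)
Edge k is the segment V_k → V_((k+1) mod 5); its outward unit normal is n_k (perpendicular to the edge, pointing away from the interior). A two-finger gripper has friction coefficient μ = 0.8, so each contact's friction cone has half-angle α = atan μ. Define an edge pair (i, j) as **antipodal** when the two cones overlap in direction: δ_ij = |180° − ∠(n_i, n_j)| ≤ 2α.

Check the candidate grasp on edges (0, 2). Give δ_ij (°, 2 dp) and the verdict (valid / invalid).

δ = 7.53°, valid

α = atan 0.8 = 38.66°;  2α = 77.32°
edge 0: e_0 = (-3.10, +0.50);  n_0 = (+0.1592, +0.9872)
edge 2: e_2 = (+2.46, -0.07);  n_2 = (-0.0284, -0.9996)
∠(n_0, n_2) = 172.47°
δ = |180° − 172.47°| = 7.53°
7.53° ≤ 2α = 77.32°  →  valid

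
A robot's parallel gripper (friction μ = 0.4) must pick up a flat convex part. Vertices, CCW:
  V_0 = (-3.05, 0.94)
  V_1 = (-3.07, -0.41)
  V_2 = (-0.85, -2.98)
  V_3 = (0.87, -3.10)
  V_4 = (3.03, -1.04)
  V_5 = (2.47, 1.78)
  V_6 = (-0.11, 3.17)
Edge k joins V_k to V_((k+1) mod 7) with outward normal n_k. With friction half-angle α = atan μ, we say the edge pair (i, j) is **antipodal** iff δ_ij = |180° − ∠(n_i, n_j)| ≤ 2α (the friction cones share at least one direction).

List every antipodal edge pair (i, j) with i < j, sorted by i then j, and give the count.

count = 6; pairs: (0,4), (1,4), (1,5), (2,5), (2,6), (3,6)

α = atan 0.4 = 21.80°;  2α = 43.60°
n_0 = (-0.9999, +0.0148)
n_1 = (-0.7568, -0.6537)
n_2 = (-0.0696, -0.9976)
n_3 = (+0.6902, -0.7237)
n_4 = (+0.9808, +0.1948)
n_5 = (+0.4743, +0.8804)
n_6 = (-0.6043, +0.7967)
  (0,1): δ = 138.33°  ·
  (0,2): δ = 93.14°  ·
  (0,3): δ = 45.51°  ·
  (0,4): δ = 12.08°  ✓
  (0,5): δ = 62.53°  ·
  (0,6): δ = 128.03°  ·
  (1,2): δ = 134.81°  ·
  (1,3): δ = 87.18°  ·
  (1,4): δ = 29.59°  ✓
  (1,5): δ = 20.87°  ✓
  (1,6): δ = 86.36°  ·
  (2,3): δ = 132.37°  ·
  (2,4): δ = 74.78°  ·
  (2,5): δ = 24.32°  ✓
  (2,6): δ = 41.17°  ✓
  (3,4): δ = 122.41°  ·
  (3,5): δ = 71.96°  ·
  (3,6): δ = 6.46°  ✓
  (4,5): δ = 129.55°  ·
  (4,6): δ = 64.05°  ·
  (5,6): δ = 114.51°  ·
antipodal pairs: 6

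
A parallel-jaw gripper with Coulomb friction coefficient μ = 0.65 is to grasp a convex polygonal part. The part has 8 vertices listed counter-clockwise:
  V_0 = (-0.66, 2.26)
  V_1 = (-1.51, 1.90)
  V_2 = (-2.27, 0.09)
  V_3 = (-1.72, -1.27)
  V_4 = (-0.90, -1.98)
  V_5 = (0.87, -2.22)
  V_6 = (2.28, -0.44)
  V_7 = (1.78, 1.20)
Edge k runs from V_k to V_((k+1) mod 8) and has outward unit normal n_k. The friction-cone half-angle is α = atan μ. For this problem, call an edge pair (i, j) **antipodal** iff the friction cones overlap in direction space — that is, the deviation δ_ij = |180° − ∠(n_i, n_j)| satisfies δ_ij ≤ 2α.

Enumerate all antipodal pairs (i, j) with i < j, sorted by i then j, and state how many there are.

α = atan 0.65 = 33.02°;  2α = 66.05°
n_0 = (-0.3900, +0.9208)
n_1 = (-0.9220, +0.3871)
n_2 = (-0.9271, -0.3749)
n_3 = (-0.6546, -0.7560)
n_4 = (-0.1344, -0.9909)
n_5 = (+0.7839, -0.6209)
n_6 = (+0.9565, +0.2916)
n_7 = (+0.3985, +0.9172)
  (0,1): δ = 135.73°  ·
  (0,2): δ = 90.94°  ·
  (0,3): δ = 63.84°  ✓
  (0,4): δ = 30.68°  ✓
  (0,5): δ = 28.66°  ✓
  (0,6): δ = 84.00°  ·
  (0,7): δ = 133.56°  ·
  (1,2): δ = 135.20°  ·
  (1,3): δ = 108.11°  ·
  (1,4): δ = 74.94°  ·
  (1,5): δ = 15.61°  ✓
  (1,6): δ = 39.73°  ✓
  (1,7): δ = 89.30°  ·
  (2,3): δ = 152.91°  ·
  (2,4): δ = 119.74°  ·
  (2,5): δ = 60.40°  ✓
  (2,6): δ = 5.06°  ✓
  (2,7): δ = 44.50°  ✓
  (3,4): δ = 146.83°  ·
  (3,5): δ = 87.50°  ·
  (3,6): δ = 32.16°  ✓
  (3,7): δ = 17.41°  ✓
  (4,5): δ = 120.66°  ·
  (4,6): δ = 65.32°  ✓
  (4,7): δ = 15.76°  ✓
  (5,6): δ = 124.66°  ·
  (5,7): δ = 75.10°  ·
  (6,7): δ = 130.44°  ·
antipodal pairs: 12

count = 12; pairs: (0,3), (0,4), (0,5), (1,5), (1,6), (2,5), (2,6), (2,7), (3,6), (3,7), (4,6), (4,7)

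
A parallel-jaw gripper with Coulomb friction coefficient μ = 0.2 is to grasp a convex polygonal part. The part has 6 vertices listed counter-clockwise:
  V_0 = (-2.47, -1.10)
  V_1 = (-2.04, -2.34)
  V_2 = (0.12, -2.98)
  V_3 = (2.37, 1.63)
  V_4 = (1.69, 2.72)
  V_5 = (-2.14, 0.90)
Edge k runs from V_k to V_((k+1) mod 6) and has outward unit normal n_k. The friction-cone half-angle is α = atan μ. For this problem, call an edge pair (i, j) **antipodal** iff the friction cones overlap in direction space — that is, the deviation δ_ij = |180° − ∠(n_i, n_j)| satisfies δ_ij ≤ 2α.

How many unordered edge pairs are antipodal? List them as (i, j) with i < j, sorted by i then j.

count = 2; pairs: (0,3), (2,5)

α = atan 0.2 = 11.31°;  2α = 22.62°
n_0 = (-0.9448, -0.3276)
n_1 = (-0.2841, -0.9588)
n_2 = (+0.8987, -0.4386)
n_3 = (+0.8484, +0.5293)
n_4 = (-0.4292, +0.9032)
n_5 = (-0.9867, +0.1628)
  (0,1): δ = 125.63°  ·
  (0,2): δ = 45.14°  ·
  (0,3): δ = 12.83°  ✓
  (0,4): δ = 96.29°  ·
  (0,5): δ = 151.51°  ·
  (1,2): δ = 99.51°  ·
  (1,3): δ = 41.54°  ·
  (1,4): δ = 41.92°  ·
  (1,5): δ = 97.13°  ·
  (2,3): δ = 122.03°  ·
  (2,4): δ = 38.57°  ·
  (2,5): δ = 16.65°  ✓
  (3,4): δ = 96.54°  ·
  (3,5): δ = 41.33°  ·
  (4,5): δ = 124.79°  ·
antipodal pairs: 2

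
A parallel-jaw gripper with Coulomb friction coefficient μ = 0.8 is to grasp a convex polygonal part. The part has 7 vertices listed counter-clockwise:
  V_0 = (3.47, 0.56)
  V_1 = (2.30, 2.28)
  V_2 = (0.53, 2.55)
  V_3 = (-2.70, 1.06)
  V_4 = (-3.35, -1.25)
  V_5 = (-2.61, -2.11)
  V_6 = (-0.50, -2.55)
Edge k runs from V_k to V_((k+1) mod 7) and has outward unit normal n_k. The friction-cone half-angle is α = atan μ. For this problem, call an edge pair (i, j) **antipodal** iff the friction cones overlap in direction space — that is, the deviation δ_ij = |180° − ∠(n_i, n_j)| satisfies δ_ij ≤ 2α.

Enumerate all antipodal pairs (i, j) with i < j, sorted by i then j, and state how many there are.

α = atan 0.8 = 38.66°;  2α = 77.32°
n_0 = (+0.8268, +0.5624)
n_1 = (+0.1508, +0.9886)
n_2 = (-0.4189, +0.9080)
n_3 = (-0.9626, +0.2709)
n_4 = (-0.7580, -0.6522)
n_5 = (-0.2041, -0.9789)
n_6 = (+0.6167, -0.7872)
  (0,1): δ = 132.90°  ·
  (0,2): δ = 99.46°  ·
  (0,3): δ = 49.94°  ✓
  (0,4): δ = 6.49°  ✓
  (0,5): δ = 44.00°  ✓
  (0,6): δ = 93.85°  ·
  (1,2): δ = 146.56°  ·
  (1,3): δ = 97.04°  ·
  (1,4): δ = 40.62°  ✓
  (1,5): δ = 3.11°  ✓
  (1,6): δ = 46.75°  ✓
  (2,3): δ = 130.48°  ·
  (2,4): δ = 74.05°  ✓
  (2,5): δ = 36.54°  ✓
  (2,6): δ = 13.31°  ✓
  (3,4): δ = 123.57°  ·
  (3,5): δ = 86.06°  ·
  (3,6): δ = 36.21°  ✓
  (4,5): δ = 142.49°  ·
  (4,6): δ = 92.64°  ·
  (5,6): δ = 130.15°  ·
antipodal pairs: 10

count = 10; pairs: (0,3), (0,4), (0,5), (1,4), (1,5), (1,6), (2,4), (2,5), (2,6), (3,6)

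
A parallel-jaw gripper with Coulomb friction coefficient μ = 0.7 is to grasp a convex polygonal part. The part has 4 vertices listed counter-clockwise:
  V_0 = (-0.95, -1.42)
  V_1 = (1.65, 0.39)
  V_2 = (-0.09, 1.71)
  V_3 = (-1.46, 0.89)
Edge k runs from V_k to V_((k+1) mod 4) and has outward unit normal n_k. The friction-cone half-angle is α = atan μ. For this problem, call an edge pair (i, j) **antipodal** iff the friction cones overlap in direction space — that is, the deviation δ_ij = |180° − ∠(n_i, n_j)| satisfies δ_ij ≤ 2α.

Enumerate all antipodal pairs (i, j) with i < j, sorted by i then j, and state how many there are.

count = 3; pairs: (0,2), (0,3), (1,3)

α = atan 0.7 = 34.99°;  2α = 69.98°
n_0 = (+0.5713, -0.8207)
n_1 = (+0.6044, +0.7967)
n_2 = (-0.5136, +0.8580)
n_3 = (-0.9765, -0.2156)
  (0,1): δ = 72.03°  ·
  (0,2): δ = 3.94°  ✓
  (0,3): δ = 67.61°  ✓
  (1,2): δ = 111.91°  ·
  (1,3): δ = 40.37°  ✓
  (2,3): δ = 108.45°  ·
antipodal pairs: 3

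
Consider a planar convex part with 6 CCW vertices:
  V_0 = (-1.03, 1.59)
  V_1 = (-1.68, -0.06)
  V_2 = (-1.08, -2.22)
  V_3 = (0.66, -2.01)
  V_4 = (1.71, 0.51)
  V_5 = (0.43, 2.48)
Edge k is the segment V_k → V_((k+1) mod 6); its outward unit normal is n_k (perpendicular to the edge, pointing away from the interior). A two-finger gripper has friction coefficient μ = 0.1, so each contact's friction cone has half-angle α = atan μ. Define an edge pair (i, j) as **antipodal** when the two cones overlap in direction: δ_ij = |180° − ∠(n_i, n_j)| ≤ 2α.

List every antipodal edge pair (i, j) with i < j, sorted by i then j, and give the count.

α = atan 0.1 = 5.71°;  2α = 11.42°
n_0 = (-0.9304, +0.3665)
n_1 = (-0.9635, -0.2676)
n_2 = (+0.1198, -0.9928)
n_3 = (+0.9231, -0.3846)
n_4 = (+0.8385, +0.5448)
n_5 = (-0.5205, +0.8539)
  (0,1): δ = 142.97°  ·
  (0,2): δ = 61.62°  ·
  (0,3): δ = 1.12°  ✓
  (0,4): δ = 54.52°  ·
  (0,5): δ = 142.87°  ·
  (1,2): δ = 98.64°  ·
  (1,3): δ = 38.14°  ·
  (1,4): δ = 17.49°  ·
  (1,5): δ = 105.84°  ·
  (2,3): δ = 119.50°  ·
  (2,4): δ = 63.87°  ·
  (2,5): δ = 24.48°  ·
  (3,4): δ = 124.37°  ·
  (3,5): δ = 36.01°  ·
  (4,5): δ = 91.65°  ·
antipodal pairs: 1

count = 1; pairs: (0,3)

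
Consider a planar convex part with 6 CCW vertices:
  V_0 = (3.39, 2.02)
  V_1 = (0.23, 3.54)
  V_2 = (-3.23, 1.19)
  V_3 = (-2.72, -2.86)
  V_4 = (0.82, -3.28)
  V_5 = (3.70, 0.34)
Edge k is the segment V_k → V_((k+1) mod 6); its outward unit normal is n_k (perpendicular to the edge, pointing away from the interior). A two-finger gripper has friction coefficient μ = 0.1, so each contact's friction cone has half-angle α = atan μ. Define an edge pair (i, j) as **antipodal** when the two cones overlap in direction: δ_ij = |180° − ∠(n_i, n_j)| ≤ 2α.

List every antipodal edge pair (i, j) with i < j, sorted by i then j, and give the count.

count = 1; pairs: (2,5)

α = atan 0.1 = 5.71°;  2α = 11.42°
n_0 = (+0.4335, +0.9012)
n_1 = (-0.5619, +0.8272)
n_2 = (-0.9922, -0.1249)
n_3 = (-0.1178, -0.9930)
n_4 = (+0.7826, -0.6226)
n_5 = (+0.9834, +0.1815)
  (0,1): δ = 120.13°  ·
  (0,2): δ = 57.13°  ·
  (0,3): δ = 18.92°  ·
  (0,4): δ = 77.18°  ·
  (0,5): δ = 126.14°  ·
  (1,2): δ = 117.01°  ·
  (1,3): δ = 40.95°  ·
  (1,4): δ = 17.31°  ·
  (1,5): δ = 66.27°  ·
  (2,3): δ = 103.94°  ·
  (2,4): δ = 45.68°  ·
  (2,5): δ = 3.28°  ✓
  (3,4): δ = 121.74°  ·
  (3,5): δ = 72.78°  ·
  (4,5): δ = 131.04°  ·
antipodal pairs: 1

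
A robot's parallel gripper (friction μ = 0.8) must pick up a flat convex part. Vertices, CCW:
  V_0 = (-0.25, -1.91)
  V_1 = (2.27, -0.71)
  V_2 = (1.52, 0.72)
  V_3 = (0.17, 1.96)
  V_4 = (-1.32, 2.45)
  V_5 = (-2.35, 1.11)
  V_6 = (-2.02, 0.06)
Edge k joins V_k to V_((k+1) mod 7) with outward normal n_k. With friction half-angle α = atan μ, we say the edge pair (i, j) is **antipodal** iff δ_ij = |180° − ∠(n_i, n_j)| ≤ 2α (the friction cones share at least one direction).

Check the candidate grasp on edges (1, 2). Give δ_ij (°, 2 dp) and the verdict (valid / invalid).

α = atan 0.8 = 38.66°;  2α = 77.32°
edge 1: e_1 = (-0.75, +1.43);  n_1 = (+0.8856, +0.4645)
edge 2: e_2 = (-1.35, +1.24);  n_2 = (+0.6765, +0.7365)
∠(n_1, n_2) = 19.76°
δ = |180° − 19.76°| = 160.24°
160.24° > 2α = 77.32°  →  invalid

δ = 160.24°, invalid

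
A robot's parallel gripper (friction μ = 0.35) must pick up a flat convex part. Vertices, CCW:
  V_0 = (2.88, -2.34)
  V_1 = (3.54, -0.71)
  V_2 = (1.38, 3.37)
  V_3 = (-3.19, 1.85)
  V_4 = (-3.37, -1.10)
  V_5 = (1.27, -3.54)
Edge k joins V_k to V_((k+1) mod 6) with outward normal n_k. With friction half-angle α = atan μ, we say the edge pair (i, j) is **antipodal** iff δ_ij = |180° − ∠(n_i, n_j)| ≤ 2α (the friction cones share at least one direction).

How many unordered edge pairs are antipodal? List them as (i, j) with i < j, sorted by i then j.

count = 4; pairs: (0,3), (1,3), (1,4), (2,5)

α = atan 0.35 = 19.29°;  2α = 38.58°
n_0 = (+0.9269, -0.3753)
n_1 = (+0.8838, +0.4679)
n_2 = (-0.3156, +0.9489)
n_3 = (-0.9981, +0.0609)
n_4 = (-0.4654, -0.8851)
n_5 = (+0.5976, -0.8018)
  (0,1): δ = 130.06°  ·
  (0,2): δ = 49.56°  ·
  (0,3): δ = 18.55°  ✓
  (0,4): δ = 84.31°  ·
  (0,5): δ = 148.74°  ·
  (1,2): δ = 99.50°  ·
  (1,3): δ = 31.39°  ✓
  (1,4): δ = 34.36°  ✓
  (1,5): δ = 98.80°  ·
  (2,3): δ = 111.89°  ·
  (2,4): δ = 46.14°  ·
  (2,5): δ = 18.30°  ✓
  (3,4): δ = 114.25°  ·
  (3,5): δ = 49.81°  ·
  (4,5): δ = 115.56°  ·
antipodal pairs: 4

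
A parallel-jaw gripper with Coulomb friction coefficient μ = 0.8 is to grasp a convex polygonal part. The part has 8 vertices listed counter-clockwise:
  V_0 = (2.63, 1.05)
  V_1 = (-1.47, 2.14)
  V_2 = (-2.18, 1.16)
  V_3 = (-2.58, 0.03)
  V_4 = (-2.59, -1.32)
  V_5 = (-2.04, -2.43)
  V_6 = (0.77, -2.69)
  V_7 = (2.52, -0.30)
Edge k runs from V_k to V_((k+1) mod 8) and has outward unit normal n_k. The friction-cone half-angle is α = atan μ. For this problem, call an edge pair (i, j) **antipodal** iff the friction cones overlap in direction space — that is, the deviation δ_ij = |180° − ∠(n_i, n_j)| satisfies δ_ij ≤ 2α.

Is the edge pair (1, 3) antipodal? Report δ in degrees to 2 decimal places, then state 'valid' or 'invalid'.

α = atan 0.8 = 38.66°;  2α = 77.32°
edge 1: e_1 = (-0.71, -0.98);  n_1 = (-0.8098, +0.5867)
edge 3: e_3 = (-0.01, -1.35);  n_3 = (-1.0000, +0.0074)
∠(n_1, n_3) = 35.50°
δ = |180° − 35.50°| = 144.50°
144.50° > 2α = 77.32°  →  invalid

δ = 144.50°, invalid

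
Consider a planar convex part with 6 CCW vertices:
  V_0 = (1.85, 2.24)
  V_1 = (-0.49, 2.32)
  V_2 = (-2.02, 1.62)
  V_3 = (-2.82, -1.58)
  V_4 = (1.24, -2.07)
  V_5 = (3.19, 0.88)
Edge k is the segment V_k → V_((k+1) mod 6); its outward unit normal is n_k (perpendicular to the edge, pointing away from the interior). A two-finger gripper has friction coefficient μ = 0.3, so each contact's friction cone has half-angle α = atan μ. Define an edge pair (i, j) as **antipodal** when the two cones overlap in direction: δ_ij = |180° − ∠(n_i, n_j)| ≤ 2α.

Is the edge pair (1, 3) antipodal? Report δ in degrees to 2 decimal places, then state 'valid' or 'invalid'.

α = atan 0.3 = 16.70°;  2α = 33.40°
edge 1: e_1 = (-1.53, -0.70);  n_1 = (-0.4160, +0.9093)
edge 3: e_3 = (+4.06, -0.49);  n_3 = (-0.1198, -0.9928)
∠(n_1, n_3) = 148.53°
δ = |180° − 148.53°| = 31.47°
31.47° ≤ 2α = 33.40°  →  valid

δ = 31.47°, valid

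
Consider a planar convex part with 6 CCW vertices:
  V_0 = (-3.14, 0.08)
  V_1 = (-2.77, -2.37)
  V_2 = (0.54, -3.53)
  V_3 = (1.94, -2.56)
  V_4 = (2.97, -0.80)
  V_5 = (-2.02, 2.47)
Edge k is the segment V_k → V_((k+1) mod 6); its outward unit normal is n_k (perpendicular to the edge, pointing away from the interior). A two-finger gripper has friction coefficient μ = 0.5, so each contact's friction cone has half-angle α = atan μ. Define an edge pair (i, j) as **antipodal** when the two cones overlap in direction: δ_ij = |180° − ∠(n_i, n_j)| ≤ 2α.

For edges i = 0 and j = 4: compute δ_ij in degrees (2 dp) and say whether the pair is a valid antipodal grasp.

δ = 48.17°, valid

α = atan 0.5 = 26.57°;  2α = 53.13°
edge 0: e_0 = (+0.37, -2.45);  n_0 = (-0.9888, -0.1493)
edge 4: e_4 = (-4.99, +3.27);  n_4 = (+0.5481, +0.8364)
∠(n_0, n_4) = 131.83°
δ = |180° − 131.83°| = 48.17°
48.17° ≤ 2α = 53.13°  →  valid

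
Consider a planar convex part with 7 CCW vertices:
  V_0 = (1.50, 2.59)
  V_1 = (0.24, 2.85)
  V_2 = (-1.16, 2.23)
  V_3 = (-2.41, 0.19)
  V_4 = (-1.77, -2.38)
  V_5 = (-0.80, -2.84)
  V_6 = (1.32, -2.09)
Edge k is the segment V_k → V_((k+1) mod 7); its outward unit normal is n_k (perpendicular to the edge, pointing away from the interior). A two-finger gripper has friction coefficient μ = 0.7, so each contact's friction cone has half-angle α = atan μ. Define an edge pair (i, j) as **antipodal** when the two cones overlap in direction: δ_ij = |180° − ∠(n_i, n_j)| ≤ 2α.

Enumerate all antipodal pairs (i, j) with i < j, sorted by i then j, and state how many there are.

α = atan 0.7 = 34.99°;  2α = 69.98°
n_0 = (+0.2021, +0.9794)
n_1 = (-0.4049, +0.9143)
n_2 = (-0.8527, +0.5225)
n_3 = (-0.9704, -0.2416)
n_4 = (-0.4285, -0.9035)
n_5 = (+0.3335, -0.9427)
n_6 = (+0.9993, -0.0384)
  (0,1): δ = 144.45°  ·
  (0,2): δ = 109.84°  ·
  (0,3): δ = 64.36°  ✓
  (0,4): δ = 13.71°  ✓
  (0,5): δ = 31.14°  ✓
  (0,6): δ = 99.46°  ·
  (1,2): δ = 145.38°  ·
  (1,3): δ = 99.90°  ·
  (1,4): δ = 49.26°  ✓
  (1,5): δ = 4.40°  ✓
  (1,6): δ = 63.91°  ✓
  (2,3): δ = 134.52°  ·
  (2,4): δ = 83.87°  ·
  (2,5): δ = 39.02°  ✓
  (2,6): δ = 29.30°  ✓
  (3,4): δ = 129.36°  ·
  (3,5): δ = 84.50°  ·
  (3,6): δ = 16.19°  ✓
  (4,5): δ = 135.15°  ·
  (4,6): δ = 66.83°  ✓
  (5,6): δ = 111.69°  ·
antipodal pairs: 10

count = 10; pairs: (0,3), (0,4), (0,5), (1,4), (1,5), (1,6), (2,5), (2,6), (3,6), (4,6)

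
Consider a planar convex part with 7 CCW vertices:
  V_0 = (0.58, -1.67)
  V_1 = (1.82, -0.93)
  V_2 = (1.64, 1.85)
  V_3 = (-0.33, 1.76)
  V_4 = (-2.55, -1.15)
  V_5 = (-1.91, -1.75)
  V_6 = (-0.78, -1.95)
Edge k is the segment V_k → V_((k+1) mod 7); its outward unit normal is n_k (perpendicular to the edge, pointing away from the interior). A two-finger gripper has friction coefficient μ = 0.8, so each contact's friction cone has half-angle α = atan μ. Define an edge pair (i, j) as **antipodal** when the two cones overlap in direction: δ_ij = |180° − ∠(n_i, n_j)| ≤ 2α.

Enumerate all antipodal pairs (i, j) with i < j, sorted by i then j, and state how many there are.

α = atan 0.8 = 38.66°;  2α = 77.32°
n_0 = (+0.5125, -0.8587)
n_1 = (+0.9979, +0.0646)
n_2 = (-0.0456, +0.9990)
n_3 = (-0.7951, +0.6065)
n_4 = (-0.6839, -0.7295)
n_5 = (-0.1743, -0.9847)
n_6 = (+0.2017, -0.9795)
  (0,1): δ = 117.12°  ·
  (0,2): δ = 28.21°  ✓
  (0,3): δ = 21.83°  ✓
  (0,4): δ = 106.02°  ·
  (0,5): δ = 139.14°  ·
  (0,6): δ = 160.81°  ·
  (1,2): δ = 91.09°  ·
  (1,3): δ = 41.04°  ✓
  (1,4): δ = 43.14°  ✓
  (1,5): δ = 76.26°  ✓
  (1,6): δ = 97.93°  ·
  (2,3): δ = 129.96°  ·
  (2,4): δ = 45.77°  ✓
  (2,5): δ = 12.65°  ✓
  (2,6): δ = 9.02°  ✓
  (3,4): δ = 95.81°  ·
  (3,5): δ = 62.70°  ✓
  (3,6): δ = 41.03°  ✓
  (4,5): δ = 146.88°  ·
  (4,6): δ = 125.21°  ·
  (5,6): δ = 158.33°  ·
antipodal pairs: 10

count = 10; pairs: (0,2), (0,3), (1,3), (1,4), (1,5), (2,4), (2,5), (2,6), (3,5), (3,6)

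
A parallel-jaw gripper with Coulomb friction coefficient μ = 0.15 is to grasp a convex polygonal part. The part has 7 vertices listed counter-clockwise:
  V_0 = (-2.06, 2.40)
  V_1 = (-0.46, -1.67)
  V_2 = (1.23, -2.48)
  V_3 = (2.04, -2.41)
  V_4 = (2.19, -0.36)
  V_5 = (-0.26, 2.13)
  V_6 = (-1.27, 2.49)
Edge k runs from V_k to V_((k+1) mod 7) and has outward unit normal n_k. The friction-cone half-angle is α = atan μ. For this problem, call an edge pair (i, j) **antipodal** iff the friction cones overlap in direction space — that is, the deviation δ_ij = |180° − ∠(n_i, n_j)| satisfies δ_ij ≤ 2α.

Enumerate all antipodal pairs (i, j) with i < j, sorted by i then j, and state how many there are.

count = 2; pairs: (1,5), (2,6)

α = atan 0.15 = 8.53°;  2α = 17.06°
n_0 = (-0.9307, -0.3659)
n_1 = (-0.4322, -0.9018)
n_2 = (+0.0861, -0.9963)
n_3 = (+0.9973, -0.0730)
n_4 = (+0.7128, +0.7014)
n_5 = (+0.3357, +0.9420)
n_6 = (-0.1132, +0.9936)
  (0,1): δ = 137.07°  ·
  (0,2): δ = 106.52°  ·
  (0,3): δ = 25.65°  ·
  (0,4): δ = 23.08°  ·
  (0,5): δ = 48.92°  ·
  (0,6): δ = 75.04°  ·
  (1,2): δ = 149.45°  ·
  (1,3): δ = 68.58°  ·
  (1,4): δ = 19.86°  ·
  (1,5): δ = 5.99°  ✓
  (1,6): δ = 32.11°  ·
  (2,3): δ = 99.12°  ·
  (2,4): δ = 50.40°  ·
  (2,5): δ = 24.56°  ·
  (2,6): δ = 1.56°  ✓
  (3,4): δ = 131.28°  ·
  (3,5): δ = 105.43°  ·
  (3,6): δ = 79.32°  ·
  (4,5): δ = 154.15°  ·
  (4,6): δ = 128.04°  ·
  (5,6): δ = 153.88°  ·
antipodal pairs: 2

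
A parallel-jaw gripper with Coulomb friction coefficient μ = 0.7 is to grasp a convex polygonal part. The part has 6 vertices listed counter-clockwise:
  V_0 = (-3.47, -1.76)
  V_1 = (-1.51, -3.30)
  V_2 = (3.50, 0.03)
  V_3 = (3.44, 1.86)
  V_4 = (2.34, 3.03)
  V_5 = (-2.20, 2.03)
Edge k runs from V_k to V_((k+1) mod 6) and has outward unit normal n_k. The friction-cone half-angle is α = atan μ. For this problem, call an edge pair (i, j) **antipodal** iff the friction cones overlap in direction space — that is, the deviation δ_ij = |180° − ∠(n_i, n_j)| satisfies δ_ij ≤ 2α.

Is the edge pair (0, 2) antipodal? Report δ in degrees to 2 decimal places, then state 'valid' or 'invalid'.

α = atan 0.7 = 34.99°;  2α = 69.98°
edge 0: e_0 = (+1.96, -1.54);  n_0 = (-0.6178, -0.7863)
edge 2: e_2 = (-0.06, +1.83);  n_2 = (+0.9995, +0.0328)
∠(n_0, n_2) = 130.04°
δ = |180° − 130.04°| = 49.96°
49.96° ≤ 2α = 69.98°  →  valid

δ = 49.96°, valid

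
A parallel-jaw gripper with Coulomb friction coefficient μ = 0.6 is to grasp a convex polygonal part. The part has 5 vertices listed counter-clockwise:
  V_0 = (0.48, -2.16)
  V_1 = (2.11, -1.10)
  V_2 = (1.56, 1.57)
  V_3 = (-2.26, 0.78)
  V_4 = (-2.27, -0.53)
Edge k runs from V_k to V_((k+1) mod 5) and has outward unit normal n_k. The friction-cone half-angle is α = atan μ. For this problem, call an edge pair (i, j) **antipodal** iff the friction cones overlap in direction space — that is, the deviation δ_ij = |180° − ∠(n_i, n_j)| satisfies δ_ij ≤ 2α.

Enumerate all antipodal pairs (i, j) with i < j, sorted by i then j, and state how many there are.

count = 5; pairs: (0,2), (0,3), (1,3), (1,4), (2,4)

α = atan 0.6 = 30.96°;  2α = 61.93°
n_0 = (+0.5452, -0.8383)
n_1 = (+0.9794, +0.2018)
n_2 = (-0.2025, +0.9793)
n_3 = (-1.0000, +0.0076)
n_4 = (-0.5099, -0.8602)
  (0,1): δ = 111.40°  ·
  (0,2): δ = 21.35°  ✓
  (0,3): δ = 56.53°  ✓
  (0,4): δ = 116.31°  ·
  (1,2): δ = 89.96°  ·
  (1,3): δ = 12.08°  ✓
  (1,4): δ = 47.70°  ✓
  (2,3): δ = 102.12°  ·
  (2,4): δ = 42.34°  ✓
  (3,4): δ = 120.22°  ·
antipodal pairs: 5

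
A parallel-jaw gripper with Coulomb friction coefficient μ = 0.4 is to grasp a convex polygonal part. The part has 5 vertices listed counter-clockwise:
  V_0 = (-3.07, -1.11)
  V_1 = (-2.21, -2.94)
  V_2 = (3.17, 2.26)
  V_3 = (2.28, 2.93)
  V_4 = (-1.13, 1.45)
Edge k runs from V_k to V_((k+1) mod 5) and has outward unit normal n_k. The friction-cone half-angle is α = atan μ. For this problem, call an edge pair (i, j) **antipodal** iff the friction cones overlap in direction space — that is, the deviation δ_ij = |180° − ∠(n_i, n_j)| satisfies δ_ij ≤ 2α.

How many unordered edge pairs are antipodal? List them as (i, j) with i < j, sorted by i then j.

α = atan 0.4 = 21.80°;  2α = 43.60°
n_0 = (-0.9050, -0.4253)
n_1 = (+0.6950, -0.7190)
n_2 = (+0.6014, +0.7989)
n_3 = (-0.3981, +0.9173)
n_4 = (-0.7970, +0.6040)
  (0,1): δ = 71.15°  ·
  (0,2): δ = 27.86°  ✓
  (0,3): δ = 88.29°  ·
  (0,4): δ = 117.67°  ·
  (1,2): δ = 81.00°  ·
  (1,3): δ = 20.56°  ✓
  (1,4): δ = 8.82°  ✓
  (2,3): δ = 119.57°  ·
  (2,4): δ = 90.18°  ·
  (3,4): δ = 150.62°  ·
antipodal pairs: 3

count = 3; pairs: (0,2), (1,3), (1,4)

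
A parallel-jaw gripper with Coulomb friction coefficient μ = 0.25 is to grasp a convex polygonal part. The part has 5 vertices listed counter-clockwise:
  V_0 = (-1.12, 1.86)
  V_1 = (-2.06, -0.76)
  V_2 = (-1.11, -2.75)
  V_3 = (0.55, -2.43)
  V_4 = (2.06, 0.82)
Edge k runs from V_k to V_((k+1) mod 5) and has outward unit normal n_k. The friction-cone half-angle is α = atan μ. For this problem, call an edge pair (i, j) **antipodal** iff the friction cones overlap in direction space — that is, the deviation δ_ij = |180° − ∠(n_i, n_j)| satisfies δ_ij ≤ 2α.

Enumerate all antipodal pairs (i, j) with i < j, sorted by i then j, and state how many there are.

count = 1; pairs: (0,3)

α = atan 0.25 = 14.04°;  2α = 28.07°
n_0 = (-0.9413, +0.3377)
n_1 = (-0.9024, -0.4308)
n_2 = (+0.1893, -0.9819)
n_3 = (+0.9069, -0.4214)
n_4 = (+0.3108, +0.9505)
  (0,1): δ = 134.74°  ·
  (0,2): δ = 59.35°  ·
  (0,3): δ = 5.18°  ✓
  (0,4): δ = 91.63°  ·
  (1,2): δ = 104.61°  ·
  (1,3): δ = 50.44°  ·
  (1,4): δ = 46.37°  ·
  (2,3): δ = 125.83°  ·
  (2,4): δ = 29.02°  ·
  (3,4): δ = 83.19°  ·
antipodal pairs: 1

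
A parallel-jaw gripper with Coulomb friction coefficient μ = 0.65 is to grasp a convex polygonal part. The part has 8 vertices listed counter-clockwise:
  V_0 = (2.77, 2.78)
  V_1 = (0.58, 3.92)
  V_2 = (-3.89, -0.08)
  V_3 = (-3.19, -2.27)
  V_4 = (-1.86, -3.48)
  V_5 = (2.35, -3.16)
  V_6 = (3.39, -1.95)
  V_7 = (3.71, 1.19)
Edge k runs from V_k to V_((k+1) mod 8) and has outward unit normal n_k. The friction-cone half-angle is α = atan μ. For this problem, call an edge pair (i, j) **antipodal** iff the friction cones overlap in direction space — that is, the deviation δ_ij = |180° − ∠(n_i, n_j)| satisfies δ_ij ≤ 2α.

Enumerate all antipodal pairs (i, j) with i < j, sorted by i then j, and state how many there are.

count = 12; pairs: (0,2), (0,3), (0,4), (1,4), (1,5), (1,6), (2,5), (2,6), (2,7), (3,6), (3,7), (4,7)

α = atan 0.65 = 33.02°;  2α = 66.05°
n_0 = (+0.4617, +0.8870)
n_1 = (-0.6668, +0.7452)
n_2 = (-0.9525, -0.3045)
n_3 = (-0.6729, -0.7397)
n_4 = (+0.0758, -0.9971)
n_5 = (+0.7584, -0.6518)
n_6 = (+0.9948, -0.1014)
n_7 = (+0.8608, +0.5089)
  (0,1): δ = 110.68°  ·
  (0,2): δ = 44.78°  ✓
  (0,3): δ = 14.80°  ✓
  (0,4): δ = 31.85°  ✓
  (0,5): δ = 76.82°  ·
  (0,6): δ = 111.68°  ·
  (0,7): δ = 148.09°  ·
  (1,2): δ = 114.10°  ·
  (1,3): δ = 84.12°  ·
  (1,4): δ = 37.48°  ✓
  (1,5): δ = 7.50°  ✓
  (1,6): δ = 42.36°  ✓
  (1,7): δ = 78.77°  ·
  (2,3): δ = 150.02°  ·
  (2,4): δ = 103.38°  ·
  (2,5): δ = 58.40°  ✓
  (2,6): δ = 23.54°  ✓
  (2,7): δ = 12.87°  ✓
  (3,4): δ = 133.36°  ·
  (3,5): δ = 88.38°  ·
  (3,6): δ = 53.52°  ✓
  (3,7): δ = 17.11°  ✓
  (4,5): δ = 135.03°  ·
  (4,6): δ = 100.17°  ·
  (4,7): δ = 63.76°  ✓
  (5,6): δ = 145.14°  ·
  (5,7): δ = 108.73°  ·
  (6,7): δ = 143.59°  ·
antipodal pairs: 12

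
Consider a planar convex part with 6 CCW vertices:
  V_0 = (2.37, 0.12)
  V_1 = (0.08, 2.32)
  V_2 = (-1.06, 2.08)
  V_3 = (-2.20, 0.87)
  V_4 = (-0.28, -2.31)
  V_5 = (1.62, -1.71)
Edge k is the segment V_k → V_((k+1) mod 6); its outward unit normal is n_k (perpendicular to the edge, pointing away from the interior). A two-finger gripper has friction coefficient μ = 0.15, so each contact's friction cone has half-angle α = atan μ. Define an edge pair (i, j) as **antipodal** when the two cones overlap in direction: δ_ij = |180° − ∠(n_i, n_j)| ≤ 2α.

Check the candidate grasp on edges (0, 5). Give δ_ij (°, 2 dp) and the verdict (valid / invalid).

α = atan 0.15 = 8.53°;  2α = 17.06°
edge 0: e_0 = (-2.29, +2.20);  n_0 = (+0.6928, +0.7211)
edge 5: e_5 = (+0.75, +1.83);  n_5 = (+0.9253, -0.3792)
∠(n_0, n_5) = 68.43°
δ = |180° − 68.43°| = 111.57°
111.57° > 2α = 17.06°  →  invalid

δ = 111.57°, invalid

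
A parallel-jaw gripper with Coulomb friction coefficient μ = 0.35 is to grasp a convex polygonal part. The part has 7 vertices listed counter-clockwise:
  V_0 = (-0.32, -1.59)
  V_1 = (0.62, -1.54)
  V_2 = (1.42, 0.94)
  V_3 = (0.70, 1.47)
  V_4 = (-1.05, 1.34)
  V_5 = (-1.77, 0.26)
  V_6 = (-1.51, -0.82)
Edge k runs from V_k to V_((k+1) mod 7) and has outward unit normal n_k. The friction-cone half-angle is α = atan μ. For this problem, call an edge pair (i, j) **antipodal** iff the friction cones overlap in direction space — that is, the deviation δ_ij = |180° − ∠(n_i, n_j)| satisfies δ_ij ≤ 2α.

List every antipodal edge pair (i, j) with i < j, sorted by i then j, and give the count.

count = 5; pairs: (0,3), (1,4), (1,5), (2,6), (3,6)

α = atan 0.35 = 19.29°;  2α = 38.58°
n_0 = (+0.0531, -0.9986)
n_1 = (+0.9517, -0.3070)
n_2 = (+0.5928, +0.8053)
n_3 = (-0.0741, +0.9973)
n_4 = (-0.8321, +0.5547)
n_5 = (-0.9722, -0.2341)
n_6 = (-0.5433, -0.8396)
  (0,1): δ = 110.92°  ·
  (0,2): δ = 39.40°  ·
  (0,3): δ = 1.20°  ✓
  (0,4): δ = 53.27°  ·
  (0,5): δ = 100.49°  ·
  (0,6): δ = 144.05°  ·
  (1,2): δ = 108.48°  ·
  (1,3): δ = 67.87°  ·
  (1,4): δ = 15.81°  ✓
  (1,5): δ = 31.41°  ✓
  (1,6): δ = 74.97°  ·
  (2,3): δ = 139.39°  ·
  (2,4): δ = 87.33°  ·
  (2,5): δ = 40.11°  ·
  (2,6): δ = 3.45°  ✓
  (3,4): δ = 127.94°  ·
  (3,5): δ = 80.71°  ·
  (3,6): δ = 37.15°  ✓
  (4,5): δ = 132.77°  ·
  (4,6): δ = 89.22°  ·
  (5,6): δ = 136.44°  ·
antipodal pairs: 5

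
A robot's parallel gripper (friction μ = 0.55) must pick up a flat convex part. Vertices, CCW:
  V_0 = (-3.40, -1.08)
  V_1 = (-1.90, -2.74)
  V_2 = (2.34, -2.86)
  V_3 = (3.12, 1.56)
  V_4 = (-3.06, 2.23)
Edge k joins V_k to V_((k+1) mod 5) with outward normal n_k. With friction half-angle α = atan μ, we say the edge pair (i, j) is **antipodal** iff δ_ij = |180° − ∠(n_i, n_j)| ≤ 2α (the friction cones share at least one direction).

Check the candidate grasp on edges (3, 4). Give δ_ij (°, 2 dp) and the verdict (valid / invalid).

α = atan 0.55 = 28.81°;  2α = 57.62°
edge 3: e_3 = (-6.18, +0.67);  n_3 = (+0.1078, +0.9942)
edge 4: e_4 = (-0.34, -3.31);  n_4 = (-0.9948, +0.1022)
∠(n_3, n_4) = 90.32°
δ = |180° − 90.32°| = 89.68°
89.68° > 2α = 57.62°  →  invalid

δ = 89.68°, invalid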